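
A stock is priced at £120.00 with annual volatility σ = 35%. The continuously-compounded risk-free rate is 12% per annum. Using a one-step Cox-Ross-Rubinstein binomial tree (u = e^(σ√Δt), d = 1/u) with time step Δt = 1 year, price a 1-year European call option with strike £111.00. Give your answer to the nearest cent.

£31.12

CRR parameters: u = e^(σ√Δt) = e^(0.35·√1) = 1.4191, d = 1/u = 0.7047
Per-period rate: rΔt = 0.12·1 = 0.12, so R = e^0.12 = 1.1275
Risk-neutral probability p = (e^0.12 − 0.7047)/(1.4191 − 0.7047) = 0.4228/0.7144 = 0.5919
Terminal stock prices: S_u = 170.3, S_d = 84.56
Terminal payoffs (S − K): max(59.29, 0) = 59.29, max(-26.44, 0) = 0
Node 0 (S = 120): V_0 = e^(−0.12)·[0.5919·59.2881 + 0.4081·0.0000] = 31.1220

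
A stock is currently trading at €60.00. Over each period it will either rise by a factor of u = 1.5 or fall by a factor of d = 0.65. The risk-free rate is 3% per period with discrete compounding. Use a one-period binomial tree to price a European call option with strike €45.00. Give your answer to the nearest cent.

€19.53

Risk-neutral probability p = (1 + 0.03 − 0.65)/(1.5 − 0.65) = 0.3800/0.8500 = 0.4471
Terminal stock prices: S_u = 90, S_d = 39
Terminal payoffs (S − K): max(45, 0) = 45, max(-6, 0) = 0
Node 0 (S = 60): V_0 = 1/1.03·[0.4471·45.0000 + 0.5529·0.0000] = 19.5317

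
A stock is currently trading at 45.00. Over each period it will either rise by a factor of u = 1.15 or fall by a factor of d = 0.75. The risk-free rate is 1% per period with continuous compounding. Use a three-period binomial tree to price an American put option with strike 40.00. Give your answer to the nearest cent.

Risk-neutral probability p = (e^0.01 − 0.75)/(1.15 − 0.75) = 0.2601/0.4000 = 0.6501
Terminal stock prices: S_uuu = 68.44, S_uud = 44.63, S_udd = 29.11, S_ddd = 18.98
Terminal payoffs (K − S): max(-28.44, 0) = 0, max(-4.634, 0) = 0, max(10.89, 0) = 10.89, max(21.02, 0) = 21.02
Node uu (S = 59.51): continuation = e^(−0.01)·[0.6501·0.0000 + 0.3499·0.0000] = 0.0000; exercise value = 0.0000 ≤ continuation, so V_uu = 0.0000
Node ud (S = 38.81): continuation = e^(−0.01)·[0.6501·0.0000 + 0.3499·10.8906] = 3.7724; exercise value = 1.1875 ≤ continuation, so V_ud = 3.7724
Node dd (S = 25.31): continuation = e^(−0.01)·[0.6501·10.8906 + 0.3499·21.0156] = 14.2895; exercise value = 14.6875 > continuation, so V_dd = 14.6875 (exercise)
Node u (S = 51.75): continuation = e^(−0.01)·[0.6501·0.0000 + 0.3499·3.7724] = 1.3067; exercise value = 0.0000 ≤ continuation, so V_u = 1.3067
Node d (S = 33.75): continuation = e^(−0.01)·[0.6501·3.7724 + 0.3499·14.6875] = 7.5158; exercise value = 6.2500 ≤ continuation, so V_d = 7.5158
Node 0 (S = 45): continuation = e^(−0.01)·[0.6501·1.3067 + 0.3499·7.5158] = 3.4445; exercise value = 0.0000 ≤ continuation, so V_0 = 3.4445

3.44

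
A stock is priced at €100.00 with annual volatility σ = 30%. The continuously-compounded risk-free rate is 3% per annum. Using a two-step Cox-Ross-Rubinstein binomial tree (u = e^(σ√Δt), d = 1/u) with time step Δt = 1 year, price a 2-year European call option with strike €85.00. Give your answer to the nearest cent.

CRR parameters: u = e^(σ√Δt) = e^(0.3·√1) = 1.3499, d = 1/u = 0.7408
Per-period rate: rΔt = 0.03·1 = 0.03, so R = e^0.03 = 1.0305
Risk-neutral probability p = (e^0.03 − 0.7408)/(1.3499 − 0.7408) = 0.2896/0.6090 = 0.4756
Terminal stock prices: S_uu = 182.2, S_ud = 100, S_dd = 54.88
Terminal payoffs (S − K): max(97.21, 0) = 97.21, max(15, 0) = 15, max(-30.12, 0) = 0
Node u (S = 135): V_u = e^(−0.03)·[0.4756·97.2119 + 0.5244·15.0000] = 52.4980
Node d (S = 74.08): V_d = e^(−0.03)·[0.4756·15.0000 + 0.5244·0.0000] = 6.9226
Node 0 (S = 100): V_0 = e^(−0.03)·[0.4756·52.4980 + 0.5244·6.9226] = 27.7514

€27.75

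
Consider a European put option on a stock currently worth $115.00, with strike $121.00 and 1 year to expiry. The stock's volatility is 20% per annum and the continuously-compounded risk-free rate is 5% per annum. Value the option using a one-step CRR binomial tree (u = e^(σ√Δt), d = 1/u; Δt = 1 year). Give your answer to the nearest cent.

$10.79

CRR parameters: u = e^(σ√Δt) = e^(0.2·√1) = 1.2214, d = 1/u = 0.8187
Per-period rate: rΔt = 0.05·1 = 0.05, so R = e^0.05 = 1.0513
Risk-neutral probability p = (e^0.05 − 0.8187)/(1.2214 − 0.8187) = 0.2325/0.4027 = 0.5775
Terminal stock prices: S_u = 140.5, S_d = 94.15
Terminal payoffs (K − S): max(-19.46, 0) = 0, max(26.85, 0) = 26.85
Node 0 (S = 115): V_0 = e^(−0.05)·[0.5775·0.0000 + 0.4225·26.8460] = 10.7894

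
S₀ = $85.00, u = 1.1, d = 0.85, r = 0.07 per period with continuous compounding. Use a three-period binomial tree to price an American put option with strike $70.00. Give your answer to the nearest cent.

Risk-neutral probability p = (e^0.07 − 0.85)/(1.1 − 0.85) = 0.2225/0.2500 = 0.8900
Terminal stock prices: S_uuu = 113.1, S_uud = 87.42, S_udd = 67.55, S_ddd = 52.2
Terminal payoffs (K − S): max(-43.14, 0) = 0, max(-17.42, 0) = 0, max(2.446, 0) = 2.446, max(17.8, 0) = 17.8
Node uu (S = 102.9): continuation = e^(−0.07)·[0.8900·0.0000 + 0.1100·0.0000] = 0.0000; exercise value = 0.0000 ≤ continuation, so V_uu = 0.0000
Node ud (S = 79.48): continuation = e^(−0.07)·[0.8900·0.0000 + 0.1100·2.4462] = 0.2508; exercise value = 0.0000 ≤ continuation, so V_ud = 0.2508
Node dd (S = 61.41): continuation = e^(−0.07)·[0.8900·2.4462 + 0.1100·17.7994] = 3.8551; exercise value = 8.5875 > continuation, so V_dd = 8.5875 (exercise)
Node u (S = 93.5): continuation = e^(−0.07)·[0.8900·0.0000 + 0.1100·0.2508] = 0.0257; exercise value = 0.0000 ≤ continuation, so V_u = 0.0257
Node d (S = 72.25): continuation = e^(−0.07)·[0.8900·0.2508 + 0.1100·8.5875] = 1.0886; exercise value = 0.0000 ≤ continuation, so V_d = 1.0886
Node 0 (S = 85): continuation = e^(−0.07)·[0.8900·0.0257 + 0.1100·1.0886] = 0.1330; exercise value = 0.0000 ≤ continuation, so V_0 = 0.1330

$0.13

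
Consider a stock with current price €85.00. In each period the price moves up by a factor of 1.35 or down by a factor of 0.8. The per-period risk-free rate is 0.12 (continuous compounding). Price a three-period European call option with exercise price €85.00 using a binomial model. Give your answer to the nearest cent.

Risk-neutral probability p = (e^0.12 − 0.8)/(1.35 − 0.8) = 0.3275/0.5500 = 0.5954
Terminal stock prices: S_uuu = 209.1, S_uud = 123.9, S_udd = 73.44, S_ddd = 43.52
Terminal payoffs (S − K): max(124.1, 0) = 124.1, max(38.93, 0) = 38.93, max(-11.56, 0) = 0, max(-41.48, 0) = 0
Node uu (S = 154.9): V_uu = e^(−0.12)·[0.5954·124.1319 + 0.4046·38.9300] = 79.5243
Node ud (S = 91.8): V_ud = e^(−0.12)·[0.5954·38.9300 + 0.4046·0.0000] = 20.5595
Node dd (S = 54.4): V_dd = e^(−0.12)·[0.5954·0.0000 + 0.4046·0.0000] = 0.0000
Node u (S = 114.8): V_u = e^(−0.12)·[0.5954·79.5243 + 0.4046·20.5595] = 49.3749
Node d (S = 68): V_d = e^(−0.12)·[0.5954·20.5595 + 0.4046·0.0000] = 10.8578
Node 0 (S = 85): V_0 = e^(−0.12)·[0.5954·49.3749 + 0.4046·10.8578] = 29.9715

€29.97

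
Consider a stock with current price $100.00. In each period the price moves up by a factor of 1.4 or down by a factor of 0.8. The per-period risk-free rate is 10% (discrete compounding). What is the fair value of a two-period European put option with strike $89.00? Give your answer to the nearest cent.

Risk-neutral probability p = (1 + 0.1 − 0.8)/(1.4 − 0.8) = 0.3000/0.6000 = 0.5000
Terminal stock prices: S_uu = 196, S_ud = 112, S_dd = 64
Terminal payoffs (K − S): max(-107, 0) = 0, max(-23, 0) = 0, max(25, 0) = 25
Node u (S = 140): V_u = 1/1.1·[0.5000·0.0000 + 0.5000·0.0000] = 0.0000
Node d (S = 80): V_d = 1/1.1·[0.5000·0.0000 + 0.5000·25.0000] = 11.3636
Node 0 (S = 100): V_0 = 1/1.1·[0.5000·0.0000 + 0.5000·11.3636] = 5.1653

$5.17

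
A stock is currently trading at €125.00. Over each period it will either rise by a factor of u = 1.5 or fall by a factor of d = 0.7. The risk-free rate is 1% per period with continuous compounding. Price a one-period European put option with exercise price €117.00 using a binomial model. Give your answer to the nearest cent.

Risk-neutral probability p = (e^0.01 − 0.7)/(1.5 − 0.7) = 0.3101/0.8000 = 0.3876
Terminal stock prices: S_u = 187.5, S_d = 87.5
Terminal payoffs (K − S): max(-70.5, 0) = 0, max(29.5, 0) = 29.5
Node 0 (S = 125): V_0 = e^(−0.01)·[0.3876·0.0000 + 0.6124·29.5000] = 17.8871

€17.89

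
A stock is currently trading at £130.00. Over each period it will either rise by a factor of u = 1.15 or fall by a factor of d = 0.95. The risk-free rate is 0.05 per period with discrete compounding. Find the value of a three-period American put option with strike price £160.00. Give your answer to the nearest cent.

£30.00

Risk-neutral probability p = (1 + 0.05 − 0.95)/(1.15 − 0.95) = 0.1000/0.2000 = 0.5000
Terminal stock prices: S_uuu = 197.7, S_uud = 163.3, S_udd = 134.9, S_ddd = 111.5
Terminal payoffs (K − S): max(-37.71, 0) = 0, max(-3.329, 0) = 0, max(25.08, 0) = 25.08, max(48.54, 0) = 48.54
Node uu (S = 171.9): continuation = 1/1.05·[0.5000·0.0000 + 0.5000·0.0000] = 0.0000; exercise value = 0.0000 ≤ continuation, so V_uu = 0.0000
Node ud (S = 142): continuation = 1/1.05·[0.5000·0.0000 + 0.5000·25.0763] = 11.9411; exercise value = 17.9750 > continuation, so V_ud = 17.9750 (exercise)
Node dd (S = 117.3): continuation = 1/1.05·[0.5000·25.0763 + 0.5000·48.5413] = 35.0560; exercise value = 42.6750 > continuation, so V_dd = 42.6750 (exercise)
Node u (S = 149.5): continuation = 1/1.05·[0.5000·0.0000 + 0.5000·17.9750] = 8.5595; exercise value = 10.5000 > continuation, so V_u = 10.5000 (exercise)
Node d (S = 123.5): continuation = 1/1.05·[0.5000·17.9750 + 0.5000·42.6750] = 28.8810; exercise value = 36.5000 > continuation, so V_d = 36.5000 (exercise)
Node 0 (S = 130): continuation = 1/1.05·[0.5000·10.5000 + 0.5000·36.5000] = 22.3810; exercise value = 30.0000 > continuation, so V_0 = 30.0000 (exercise)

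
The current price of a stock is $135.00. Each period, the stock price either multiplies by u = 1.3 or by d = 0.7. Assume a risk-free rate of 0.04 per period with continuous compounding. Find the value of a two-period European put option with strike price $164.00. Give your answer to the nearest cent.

Risk-neutral probability p = (e^0.04 − 0.7)/(1.3 − 0.7) = 0.3408/0.6000 = 0.5680
Terminal stock prices: S_uu = 228.2, S_ud = 122.8, S_dd = 66.15
Terminal payoffs (K − S): max(-64.15, 0) = 0, max(41.15, 0) = 41.15, max(97.85, 0) = 97.85
Node u (S = 175.5): V_u = e^(−0.04)·[0.5680·0.0000 + 0.4320·41.1500] = 17.0791
Node d (S = 94.5): V_d = e^(−0.04)·[0.5680·41.1500 + 0.4320·97.8500] = 63.0695
Node 0 (S = 135): V_0 = e^(−0.04)·[0.5680·17.0791 + 0.4320·63.0695] = 35.4974

$35.50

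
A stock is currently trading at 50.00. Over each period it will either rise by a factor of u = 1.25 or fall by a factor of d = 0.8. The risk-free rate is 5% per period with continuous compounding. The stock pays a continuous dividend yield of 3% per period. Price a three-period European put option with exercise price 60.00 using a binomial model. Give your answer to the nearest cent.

Per-period risk-free factor R = e^0.05 = 1.0513; dividend-adjusted growth = e^(0.05−0.03) = 1.0202.
Risk-neutral probability p = (1.0202 − 0.8)/(1.25 − 0.8) = 0.2202/0.4500 = 0.4893
Terminal stock prices: S_uuu = 97.66, S_uud = 62.5, S_udd = 40, S_ddd = 25.6
Terminal payoffs (K − S): max(-37.66, 0) = 0, max(-2.5, 0) = 0, max(20, 0) = 20, max(34.4, 0) = 34.4
Node uu (S = 78.12): V_uu = e^(−0.05)·[0.4893·0.0000 + 0.5107·0.0000] = 0.0000
Node ud (S = 50): V_ud = e^(−0.05)·[0.4893·0.0000 + 0.5107·20.0000] = 9.7152
Node dd (S = 32): V_dd = e^(−0.05)·[0.4893·20.0000 + 0.5107·34.4000] = 26.0195
Node u (S = 62.5): V_u = e^(−0.05)·[0.4893·0.0000 + 0.5107·9.7152] = 4.7192
Node d (S = 40): V_d = e^(−0.05)·[0.4893·9.7152 + 0.5107·26.0195] = 17.1613
Node 0 (S = 50): V_0 = e^(−0.05)·[0.4893·4.7192 + 0.5107·17.1613] = 10.5329

10.53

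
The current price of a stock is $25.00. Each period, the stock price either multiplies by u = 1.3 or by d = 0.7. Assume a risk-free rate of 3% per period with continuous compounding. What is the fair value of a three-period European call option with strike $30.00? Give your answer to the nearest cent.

$3.81

Risk-neutral probability p = (e^0.03 − 0.7)/(1.3 − 0.7) = 0.3305/0.6000 = 0.5508
Terminal stock prices: S_uuu = 54.93, S_uud = 29.58, S_udd = 15.92, S_ddd = 8.575
Terminal payoffs (S − K): max(24.93, 0) = 24.93, max(-0.425, 0) = 0, max(-14.08, 0) = 0, max(-21.43, 0) = 0
Node uu (S = 42.25): V_uu = e^(−0.03)·[0.5508·24.9250 + 0.4492·0.0000] = 13.3219
Node ud (S = 22.75): V_ud = e^(−0.03)·[0.5508·0.0000 + 0.4492·0.0000] = 0.0000
Node dd (S = 12.25): V_dd = e^(−0.03)·[0.5508·0.0000 + 0.4492·0.0000] = 0.0000
Node u (S = 32.5): V_u = e^(−0.03)·[0.5508·13.3219 + 0.4492·0.0000] = 7.1203
Node d (S = 17.5): V_d = e^(−0.03)·[0.5508·0.0000 + 0.4492·0.0000] = 0.0000
Node 0 (S = 25): V_0 = e^(−0.03)·[0.5508·7.1203 + 0.4492·0.0000] = 3.8057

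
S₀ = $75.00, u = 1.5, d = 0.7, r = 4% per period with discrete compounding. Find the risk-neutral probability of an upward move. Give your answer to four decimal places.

p = 0.4250

Risk-neutral probability p = (1 + 0.04 − 0.7)/(1.5 − 0.7) = 0.3400/0.8000 = 0.4250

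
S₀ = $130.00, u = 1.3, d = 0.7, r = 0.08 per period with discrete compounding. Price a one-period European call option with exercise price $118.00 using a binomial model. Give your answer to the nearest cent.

$29.91

Risk-neutral probability p = (1 + 0.08 − 0.7)/(1.3 − 0.7) = 0.3800/0.6000 = 0.6333
Terminal stock prices: S_u = 169, S_d = 91
Terminal payoffs (S − K): max(51, 0) = 51, max(-27, 0) = 0
Node 0 (S = 130): V_0 = 1/1.08·[0.6333·51.0000 + 0.3667·0.0000] = 29.9074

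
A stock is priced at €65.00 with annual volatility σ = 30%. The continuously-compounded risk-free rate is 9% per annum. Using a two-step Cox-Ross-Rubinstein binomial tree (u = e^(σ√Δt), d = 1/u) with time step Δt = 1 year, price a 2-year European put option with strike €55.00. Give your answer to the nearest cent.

€2.85

CRR parameters: u = e^(σ√Δt) = e^(0.3·√1) = 1.3499, d = 1/u = 0.7408
Per-period rate: rΔt = 0.09·1 = 0.09, so R = e^0.09 = 1.0942
Risk-neutral probability p = (e^0.09 − 0.7408)/(1.3499 − 0.7408) = 0.3534/0.6090 = 0.5802
Terminal stock prices: S_uu = 118.4, S_ud = 65, S_dd = 35.67
Terminal payoffs (K − S): max(-63.44, 0) = 0, max(-10, 0) = 0, max(19.33, 0) = 19.33
Node u (S = 87.74): V_u = e^(−0.09)·[0.5802·0.0000 + 0.4198·0.0000] = 0.0000
Node d (S = 48.15): V_d = e^(−0.09)·[0.5802·0.0000 + 0.4198·19.3272] = 7.4155
Node 0 (S = 65): V_0 = e^(−0.09)·[0.5802·0.0000 + 0.4198·7.4155] = 2.8452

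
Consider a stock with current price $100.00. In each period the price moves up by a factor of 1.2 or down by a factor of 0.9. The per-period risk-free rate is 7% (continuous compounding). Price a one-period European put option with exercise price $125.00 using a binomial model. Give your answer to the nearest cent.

Risk-neutral probability p = (e^0.07 − 0.9)/(1.2 − 0.9) = 0.1725/0.3000 = 0.5750
Terminal stock prices: S_u = 120, S_d = 90
Terminal payoffs (K − S): max(5, 0) = 5, max(35, 0) = 35
Node 0 (S = 100): V_0 = e^(−0.07)·[0.5750·5.0000 + 0.4250·35.0000] = 16.5492

$16.55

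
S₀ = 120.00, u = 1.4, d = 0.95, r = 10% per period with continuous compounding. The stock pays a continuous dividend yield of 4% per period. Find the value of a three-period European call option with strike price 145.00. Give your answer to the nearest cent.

Per-period risk-free factor R = e^0.1 = 1.1052; dividend-adjusted growth = e^(0.1−0.04) = 1.0618.
Risk-neutral probability p = (1.0618 − 0.95)/(1.4 − 0.95) = 0.1118/0.4500 = 0.2485
Terminal stock prices: S_uuu = 329.3, S_uud = 223.4, S_udd = 151.6, S_ddd = 102.9
Terminal payoffs (S − K): max(184.3, 0) = 184.3, max(78.44, 0) = 78.44, max(6.62, 0) = 6.62, max(-42.12, 0) = 0
Node uu (S = 235.2): V_uu = e^(−0.1)·[0.2485·184.2800 + 0.7515·78.4400] = 94.7763
Node ud (S = 159.6): V_ud = e^(−0.1)·[0.2485·78.4400 + 0.7515·6.6200] = 22.1406
Node dd (S = 108.3): V_dd = e^(−0.1)·[0.2485·6.6200 + 0.7515·0.0000] = 1.4887
Node u (S = 168): V_u = e^(−0.1)·[0.2485·94.7763 + 0.7515·22.1406] = 36.3676
Node d (S = 114): V_d = e^(−0.1)·[0.2485·22.1406 + 0.7515·1.4887] = 5.9911
Node 0 (S = 120): V_0 = e^(−0.1)·[0.2485·36.3676 + 0.7515·5.9911] = 12.2519

12.25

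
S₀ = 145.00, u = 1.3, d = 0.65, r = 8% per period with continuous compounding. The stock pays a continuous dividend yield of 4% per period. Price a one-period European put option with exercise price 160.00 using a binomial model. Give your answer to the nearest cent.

24.20

Per-period risk-free factor R = e^0.08 = 1.0833; dividend-adjusted growth = e^(0.08−0.04) = 1.0408.
Risk-neutral probability p = (1.0408 − 0.65)/(1.3 − 0.65) = 0.3908/0.6500 = 0.6012
Terminal stock prices: S_u = 188.5, S_d = 94.25
Terminal payoffs (K − S): max(-28.5, 0) = 0, max(65.75, 0) = 65.75
Node 0 (S = 145): V_0 = e^(−0.08)·[0.6012·0.0000 + 0.3988·65.7500] = 24.2023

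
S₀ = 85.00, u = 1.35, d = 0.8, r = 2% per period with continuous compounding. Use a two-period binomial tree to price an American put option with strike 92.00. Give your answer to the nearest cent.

14.15

Risk-neutral probability p = (e^0.02 − 0.8)/(1.35 − 0.8) = 0.2202/0.5500 = 0.4004
Terminal stock prices: S_uu = 154.9, S_ud = 91.8, S_dd = 54.4
Terminal payoffs (K − S): max(-62.91, 0) = 0, max(0.2, 0) = 0.2, max(37.6, 0) = 37.6
Node u (S = 114.8): continuation = e^(−0.02)·[0.4004·0.0000 + 0.5996·0.2000] = 0.1176; exercise value = 0.0000 ≤ continuation, so V_u = 0.1176
Node d (S = 68): continuation = e^(−0.02)·[0.4004·0.2000 + 0.5996·37.6000] = 22.1783; exercise value = 24.0000 > continuation, so V_d = 24.0000 (exercise)
Node 0 (S = 85): continuation = e^(−0.02)·[0.4004·0.1176 + 0.5996·24.0000] = 14.1524; exercise value = 7.0000 ≤ continuation, so V_0 = 14.1524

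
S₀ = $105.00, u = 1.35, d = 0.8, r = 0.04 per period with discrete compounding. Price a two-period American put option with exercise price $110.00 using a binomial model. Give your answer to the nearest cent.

$14.09

Risk-neutral probability p = (1 + 0.04 − 0.8)/(1.35 − 0.8) = 0.2400/0.5500 = 0.4364
Terminal stock prices: S_uu = 191.4, S_ud = 113.4, S_dd = 67.2
Terminal payoffs (K − S): max(-81.36, 0) = 0, max(-3.4, 0) = 0, max(42.8, 0) = 42.8
Node u (S = 141.8): continuation = 1/1.04·[0.4364·0.0000 + 0.5636·0.0000] = 0.0000; exercise value = 0.0000 ≤ continuation, so V_u = 0.0000
Node d (S = 84): continuation = 1/1.04·[0.4364·0.0000 + 0.5636·42.8000] = 23.1958; exercise value = 26.0000 > continuation, so V_d = 26.0000 (exercise)
Node 0 (S = 105): continuation = 1/1.04·[0.4364·0.0000 + 0.5636·26.0000] = 14.0909; exercise value = 5.0000 ≤ continuation, so V_0 = 14.0909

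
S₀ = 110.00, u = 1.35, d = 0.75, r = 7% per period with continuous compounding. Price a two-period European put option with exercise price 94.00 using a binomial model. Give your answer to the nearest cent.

Risk-neutral probability p = (e^0.07 − 0.75)/(1.35 − 0.75) = 0.3225/0.6000 = 0.5375
Terminal stock prices: S_uu = 200.5, S_ud = 111.4, S_dd = 61.88
Terminal payoffs (K − S): max(-106.5, 0) = 0, max(-17.38, 0) = 0, max(32.12, 0) = 32.12
Node u (S = 148.5): V_u = e^(−0.07)·[0.5375·0.0000 + 0.4625·0.0000] = 0.0000
Node d (S = 82.5): V_d = e^(−0.07)·[0.5375·0.0000 + 0.4625·32.1250] = 13.8529
Node 0 (S = 110): V_0 = e^(−0.07)·[0.5375·0.0000 + 0.4625·13.8529] = 5.9737

5.97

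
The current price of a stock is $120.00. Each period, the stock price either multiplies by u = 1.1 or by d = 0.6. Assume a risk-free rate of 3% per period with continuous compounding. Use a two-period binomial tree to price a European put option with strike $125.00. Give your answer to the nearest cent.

Risk-neutral probability p = (e^0.03 − 0.6)/(1.1 − 0.6) = 0.4305/0.5000 = 0.8609
Terminal stock prices: S_uu = 145.2, S_ud = 79.2, S_dd = 43.2
Terminal payoffs (K − S): max(-20.2, 0) = 0, max(45.8, 0) = 45.8, max(81.8, 0) = 81.8
Node u (S = 132): V_u = e^(−0.03)·[0.8609·0.0000 + 0.1391·45.8000] = 6.1821
Node d (S = 72): V_d = e^(−0.03)·[0.8609·45.8000 + 0.1391·81.8000] = 49.3057
Node 0 (S = 120): V_0 = e^(−0.03)·[0.8609·6.1821 + 0.1391·49.3057] = 11.8202

$11.82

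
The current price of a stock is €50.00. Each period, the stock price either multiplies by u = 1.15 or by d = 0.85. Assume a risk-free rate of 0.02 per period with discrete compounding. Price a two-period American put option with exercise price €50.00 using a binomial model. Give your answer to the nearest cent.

€3.45

Risk-neutral probability p = (1 + 0.02 − 0.85)/(1.15 − 0.85) = 0.1700/0.3000 = 0.5667
Terminal stock prices: S_uu = 66.12, S_ud = 48.87, S_dd = 36.12
Terminal payoffs (K − S): max(-16.12, 0) = 0, max(1.125, 0) = 1.125, max(13.88, 0) = 13.88
Node u (S = 57.5): continuation = 1/1.02·[0.5667·0.0000 + 0.4333·1.1250] = 0.4779; exercise value = 0.0000 ≤ continuation, so V_u = 0.4779
Node d (S = 42.5): continuation = 1/1.02·[0.5667·1.1250 + 0.4333·13.8750] = 6.5196; exercise value = 7.5000 > continuation, so V_d = 7.5000 (exercise)
Node 0 (S = 50): continuation = 1/1.02·[0.5667·0.4779 + 0.4333·7.5000] = 3.4518; exercise value = 0.0000 ≤ continuation, so V_0 = 3.4518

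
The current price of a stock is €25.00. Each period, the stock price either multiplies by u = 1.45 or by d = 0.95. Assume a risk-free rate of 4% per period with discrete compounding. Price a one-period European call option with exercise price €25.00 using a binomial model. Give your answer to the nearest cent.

€1.95

Risk-neutral probability p = (1 + 0.04 − 0.95)/(1.45 − 0.95) = 0.0900/0.5000 = 0.1800
Terminal stock prices: S_u = 36.25, S_d = 23.75
Terminal payoffs (S − K): max(11.25, 0) = 11.25, max(-1.25, 0) = 0
Node 0 (S = 25): V_0 = 1/1.04·[0.1800·11.2500 + 0.8200·0.0000] = 1.9471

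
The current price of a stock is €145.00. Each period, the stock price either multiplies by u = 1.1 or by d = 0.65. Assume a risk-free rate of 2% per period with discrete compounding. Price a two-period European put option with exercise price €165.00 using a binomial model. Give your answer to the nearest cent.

Risk-neutral probability p = (1 + 0.02 − 0.65)/(1.1 − 0.65) = 0.3700/0.4500 = 0.8222
Terminal stock prices: S_uu = 175.5, S_ud = 103.7, S_dd = 61.26
Terminal payoffs (K − S): max(-10.45, 0) = 0, max(61.33, 0) = 61.33, max(103.7, 0) = 103.7
Node u (S = 159.5): V_u = 1/1.02·[0.8222·0.0000 + 0.1778·61.3250] = 10.6885
Node d (S = 94.25): V_d = 1/1.02·[0.8222·61.3250 + 0.1778·103.7375] = 67.5147
Node 0 (S = 145): V_0 = 1/1.02·[0.8222·10.6885 + 0.1778·67.5147] = 20.3832

€20.38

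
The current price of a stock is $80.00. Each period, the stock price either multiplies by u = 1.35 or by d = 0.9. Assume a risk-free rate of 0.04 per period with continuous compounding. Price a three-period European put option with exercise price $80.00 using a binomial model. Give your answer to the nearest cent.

Risk-neutral probability p = (e^0.04 − 0.9)/(1.35 − 0.9) = 0.1408/0.4500 = 0.3129
Terminal stock prices: S_uuu = 196.8, S_uud = 131.2, S_udd = 87.48, S_ddd = 58.32
Terminal payoffs (K − S): max(-116.8, 0) = 0, max(-51.22, 0) = 0, max(-7.48, 0) = 0, max(21.68, 0) = 21.68
Node uu (S = 145.8): V_uu = e^(−0.04)·[0.3129·0.0000 + 0.6871·0.0000] = 0.0000
Node ud (S = 97.2): V_ud = e^(−0.04)·[0.3129·0.0000 + 0.6871·0.0000] = 0.0000
Node dd (S = 64.8): V_dd = e^(−0.04)·[0.3129·0.0000 + 0.6871·21.6800] = 14.3120
Node u (S = 108): V_u = e^(−0.04)·[0.3129·0.0000 + 0.6871·0.0000] = 0.0000
Node d (S = 72): V_d = e^(−0.04)·[0.3129·0.0000 + 0.6871·14.3120] = 9.4480
Node 0 (S = 80): V_0 = e^(−0.04)·[0.3129·0.0000 + 0.6871·9.4480] = 6.2371

$6.24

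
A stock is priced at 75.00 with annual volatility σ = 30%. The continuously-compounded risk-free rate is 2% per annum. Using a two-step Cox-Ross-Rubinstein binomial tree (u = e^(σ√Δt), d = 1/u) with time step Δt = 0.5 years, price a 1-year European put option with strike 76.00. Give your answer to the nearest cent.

CRR parameters: u = e^(σ√Δt) = e^(0.3·√0.5) = 1.2363, d = 1/u = 0.8089
Per-period rate: rΔt = 0.02·0.5 = 0.01, so R = e^0.01 = 1.0101
Risk-neutral probability p = (e^0.01 − 0.8089)/(1.2363 − 0.8089) = 0.2012/0.4275 = 0.4707
Terminal stock prices: S_uu = 114.6, S_ud = 75, S_dd = 49.07
Terminal payoffs (K − S): max(-38.63, 0) = 0, max(1, 0) = 1, max(26.93, 0) = 26.93
Node u (S = 92.72): V_u = e^(−0.01)·[0.4707·0.0000 + 0.5293·1.0000] = 0.5241
Node d (S = 60.66): V_d = e^(−0.01)·[0.4707·1.0000 + 0.5293·26.9312] = 14.5794
Node 0 (S = 75): V_0 = e^(−0.01)·[0.4707·0.5241 + 0.5293·14.5794] = 7.8847

7.88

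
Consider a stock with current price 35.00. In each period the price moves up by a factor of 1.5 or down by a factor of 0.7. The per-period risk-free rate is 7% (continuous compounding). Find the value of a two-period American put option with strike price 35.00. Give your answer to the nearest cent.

Risk-neutral probability p = (e^0.07 − 0.7)/(1.5 − 0.7) = 0.3725/0.8000 = 0.4656
Terminal stock prices: S_uu = 78.75, S_ud = 36.75, S_dd = 17.15
Terminal payoffs (K − S): max(-43.75, 0) = 0, max(-1.75, 0) = 0, max(17.85, 0) = 17.85
Node u (S = 52.5): continuation = e^(−0.07)·[0.4656·0.0000 + 0.5344·0.0000] = 0.0000; exercise value = 0.0000 ≤ continuation, so V_u = 0.0000
Node d (S = 24.5): continuation = e^(−0.07)·[0.4656·0.0000 + 0.5344·17.8500] = 8.8936; exercise value = 10.5000 > continuation, so V_d = 10.5000 (exercise)
Node 0 (S = 35): continuation = e^(−0.07)·[0.4656·0.0000 + 0.5344·10.5000] = 5.2315; exercise value = 0.0000 ≤ continuation, so V_0 = 5.2315

5.23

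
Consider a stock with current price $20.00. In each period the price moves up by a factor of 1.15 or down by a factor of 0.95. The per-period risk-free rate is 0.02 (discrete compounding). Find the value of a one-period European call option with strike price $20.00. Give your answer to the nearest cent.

$1.03

Risk-neutral probability p = (1 + 0.02 − 0.95)/(1.15 − 0.95) = 0.0700/0.2000 = 0.3500
Terminal stock prices: S_u = 23, S_d = 19
Terminal payoffs (S − K): max(3, 0) = 3, max(-1, 0) = 0
Node 0 (S = 20): V_0 = 1/1.02·[0.3500·3.0000 + 0.6500·0.0000] = 1.0294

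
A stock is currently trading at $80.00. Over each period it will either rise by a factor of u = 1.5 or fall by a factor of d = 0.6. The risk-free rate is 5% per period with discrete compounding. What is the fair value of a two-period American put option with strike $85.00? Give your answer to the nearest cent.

Risk-neutral probability p = (1 + 0.05 − 0.6)/(1.5 − 0.6) = 0.4500/0.9000 = 0.5000
Terminal stock prices: S_uu = 180, S_ud = 72, S_dd = 28.8
Terminal payoffs (K − S): max(-95, 0) = 0, max(13, 0) = 13, max(56.2, 0) = 56.2
Node u (S = 120): continuation = 1/1.05·[0.5000·0.0000 + 0.5000·13.0000] = 6.1905; exercise value = 0.0000 ≤ continuation, so V_u = 6.1905
Node d (S = 48): continuation = 1/1.05·[0.5000·13.0000 + 0.5000·56.2000] = 32.9524; exercise value = 37.0000 > continuation, so V_d = 37.0000 (exercise)
Node 0 (S = 80): continuation = 1/1.05·[0.5000·6.1905 + 0.5000·37.0000] = 20.5669; exercise value = 5.0000 ≤ continuation, so V_0 = 20.5669

$20.57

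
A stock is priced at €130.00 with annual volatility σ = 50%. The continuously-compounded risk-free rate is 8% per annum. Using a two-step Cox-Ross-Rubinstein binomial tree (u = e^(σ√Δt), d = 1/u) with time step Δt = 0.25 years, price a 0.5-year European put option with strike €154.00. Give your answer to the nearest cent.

€31.20

CRR parameters: u = e^(σ√Δt) = e^(0.5·√0.25) = 1.2840, d = 1/u = 0.7788
Per-period rate: rΔt = 0.08·0.25 = 0.02, so R = e^0.02 = 1.0202
Risk-neutral probability p = (e^0.02 − 0.7788)/(1.2840 − 0.7788) = 0.2414/0.5052 = 0.4778
Terminal stock prices: S_uu = 214.3, S_ud = 130, S_dd = 78.85
Terminal payoffs (K − S): max(-60.33, 0) = 0, max(24, 0) = 24, max(75.15, 0) = 75.15
Node u (S = 166.9): V_u = e^(−0.02)·[0.4778·0.0000 + 0.5222·24.0000] = 12.2844
Node d (S = 101.2): V_d = e^(−0.02)·[0.4778·24.0000 + 0.5222·75.1510] = 49.7065
Node 0 (S = 130): V_0 = e^(−0.02)·[0.4778·12.2844 + 0.5222·49.7065] = 31.1957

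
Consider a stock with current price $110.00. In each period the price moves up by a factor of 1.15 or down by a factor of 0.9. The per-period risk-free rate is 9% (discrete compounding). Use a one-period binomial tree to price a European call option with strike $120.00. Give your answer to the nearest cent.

Risk-neutral probability p = (1 + 0.09 − 0.9)/(1.15 − 0.9) = 0.1900/0.2500 = 0.7600
Terminal stock prices: S_u = 126.5, S_d = 99
Terminal payoffs (S − K): max(6.5, 0) = 6.5, max(-21, 0) = 0
Node 0 (S = 110): V_0 = 1/1.09·[0.7600·6.5000 + 0.2400·0.0000] = 4.5321

$4.53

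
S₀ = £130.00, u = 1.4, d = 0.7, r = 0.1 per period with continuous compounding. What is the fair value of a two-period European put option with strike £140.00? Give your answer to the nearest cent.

£16.11

Risk-neutral probability p = (e^0.1 − 0.7)/(1.4 − 0.7) = 0.4052/0.7000 = 0.5788
Terminal stock prices: S_uu = 254.8, S_ud = 127.4, S_dd = 63.7
Terminal payoffs (K − S): max(-114.8, 0) = 0, max(12.6, 0) = 12.6, max(76.3, 0) = 76.3
Node u (S = 182): V_u = e^(−0.1)·[0.5788·0.0000 + 0.4212·12.6000] = 4.8019
Node d (S = 91): V_d = e^(−0.1)·[0.5788·12.6000 + 0.4212·76.3000] = 35.6772
Node 0 (S = 130): V_0 = e^(−0.1)·[0.5788·4.8019 + 0.4212·35.6772] = 16.1116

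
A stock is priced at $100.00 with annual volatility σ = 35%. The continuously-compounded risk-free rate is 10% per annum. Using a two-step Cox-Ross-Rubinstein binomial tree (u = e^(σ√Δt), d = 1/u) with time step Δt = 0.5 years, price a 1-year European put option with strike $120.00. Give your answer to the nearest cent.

CRR parameters: u = e^(σ√Δt) = e^(0.35·√0.5) = 1.2808, d = 1/u = 0.7808
Per-period rate: rΔt = 0.1·0.5 = 0.05, so R = e^0.05 = 1.0513
Risk-neutral probability p = (e^0.05 − 0.7808)/(1.2808 − 0.7808) = 0.2705/0.5000 = 0.5410
Terminal stock prices: S_uu = 164, S_ud = 100, S_dd = 60.96
Terminal payoffs (K − S): max(-44.05, 0) = 0, max(20, 0) = 20, max(59.04, 0) = 59.04
Node u (S = 128.1): V_u = e^(−0.05)·[0.5410·0.0000 + 0.4590·20.0000] = 8.7328
Node d (S = 78.08): V_d = e^(−0.05)·[0.5410·20.0000 + 0.4590·59.0414] = 36.0715
Node 0 (S = 100): V_0 = e^(−0.05)·[0.5410·8.7328 + 0.4590·36.0715] = 20.2440

$20.24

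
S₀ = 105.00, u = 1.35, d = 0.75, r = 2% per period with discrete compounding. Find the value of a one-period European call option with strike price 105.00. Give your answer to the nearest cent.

Risk-neutral probability p = (1 + 0.02 − 0.75)/(1.35 − 0.75) = 0.2700/0.6000 = 0.4500
Terminal stock prices: S_u = 141.8, S_d = 78.75
Terminal payoffs (S − K): max(36.75, 0) = 36.75, max(-26.25, 0) = 0
Node 0 (S = 105): V_0 = 1/1.02·[0.4500·36.7500 + 0.5500·0.0000] = 16.2132

16.21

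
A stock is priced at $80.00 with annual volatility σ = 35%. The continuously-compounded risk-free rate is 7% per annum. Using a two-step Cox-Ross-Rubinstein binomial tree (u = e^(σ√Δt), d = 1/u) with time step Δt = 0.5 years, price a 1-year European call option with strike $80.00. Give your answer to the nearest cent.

$12.41

CRR parameters: u = e^(σ√Δt) = e^(0.35·√0.5) = 1.2808, d = 1/u = 0.7808
Per-period rate: rΔt = 0.07·0.5 = 0.035, so R = e^0.035 = 1.0356
Risk-neutral probability p = (e^0.035 − 0.7808)/(1.2808 − 0.7808) = 0.2549/0.5000 = 0.5097
Terminal stock prices: S_uu = 131.2, S_ud = 80, S_dd = 48.77
Terminal payoffs (S − K): max(51.24, 0) = 51.24, max(0, 0) = 0, max(-31.23, 0) = 0
Node u (S = 102.5): V_u = e^(−0.035)·[0.5097·51.2365 + 0.4903·0.0000] = 25.2158
Node d (S = 62.46): V_d = e^(−0.035)·[0.5097·0.0000 + 0.4903·0.0000] = 0.0000
Node 0 (S = 80): V_0 = e^(−0.035)·[0.5097·25.2158 + 0.4903·0.0000] = 12.4098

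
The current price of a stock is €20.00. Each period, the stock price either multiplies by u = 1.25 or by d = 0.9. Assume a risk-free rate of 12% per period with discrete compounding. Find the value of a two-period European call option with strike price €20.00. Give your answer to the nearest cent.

Risk-neutral probability p = (1 + 0.12 − 0.9)/(1.25 − 0.9) = 0.2200/0.3500 = 0.6286
Terminal stock prices: S_uu = 31.25, S_ud = 22.5, S_dd = 16.2
Terminal payoffs (S − K): max(11.25, 0) = 11.25, max(2.5, 0) = 2.5, max(-3.8, 0) = 0
Node u (S = 25): V_u = 1/1.12·[0.6286·11.2500 + 0.3714·2.5000] = 7.1429
Node d (S = 18): V_d = 1/1.12·[0.6286·2.5000 + 0.3714·0.0000] = 1.4031
Node 0 (S = 20): V_0 = 1/1.12·[0.6286·7.1429 + 0.3714·1.4031] = 4.4740

€4.47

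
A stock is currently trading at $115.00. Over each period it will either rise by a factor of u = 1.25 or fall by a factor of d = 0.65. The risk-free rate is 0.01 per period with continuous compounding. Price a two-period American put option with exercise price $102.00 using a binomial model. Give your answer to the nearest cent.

$12.80

Risk-neutral probability p = (e^0.01 − 0.65)/(1.25 − 0.65) = 0.3601/0.6000 = 0.6001
Terminal stock prices: S_uu = 179.7, S_ud = 93.44, S_dd = 48.59
Terminal payoffs (K − S): max(-77.69, 0) = 0, max(8.562, 0) = 8.562, max(53.41, 0) = 53.41
Node u (S = 143.8): continuation = e^(−0.01)·[0.6001·0.0000 + 0.3999·8.5625] = 3.3902; exercise value = 0.0000 ≤ continuation, so V_u = 3.3902
Node d (S = 74.75): continuation = e^(−0.01)·[0.6001·8.5625 + 0.3999·53.4125] = 26.2351; exercise value = 27.2500 > continuation, so V_d = 27.2500 (exercise)
Node 0 (S = 115): continuation = e^(−0.01)·[0.6001·3.3902 + 0.3999·27.2500] = 12.8035; exercise value = 0.0000 ≤ continuation, so V_0 = 12.8035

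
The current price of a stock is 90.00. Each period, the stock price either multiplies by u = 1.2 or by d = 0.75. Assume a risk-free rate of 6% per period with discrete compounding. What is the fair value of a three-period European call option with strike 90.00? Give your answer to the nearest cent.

20.66

Risk-neutral probability p = (1 + 0.06 − 0.75)/(1.2 − 0.75) = 0.3100/0.4500 = 0.6889
Terminal stock prices: S_uuu = 155.5, S_uud = 97.2, S_udd = 60.75, S_ddd = 37.97
Terminal payoffs (S − K): max(65.52, 0) = 65.52, max(7.2, 0) = 7.2, max(-29.25, 0) = 0, max(-52.03, 0) = 0
Node uu (S = 129.6): V_uu = 1/1.06·[0.6889·65.5200 + 0.3111·7.2000] = 44.6943
Node ud (S = 81): V_ud = 1/1.06·[0.6889·7.2000 + 0.3111·0.0000] = 4.6792
Node dd (S = 50.62): V_dd = 1/1.06·[0.6889·0.0000 + 0.3111·0.0000] = 0.0000
Node u (S = 108): V_u = 1/1.06·[0.6889·44.6943 + 0.3111·4.6792] = 30.4200
Node d (S = 67.5): V_d = 1/1.06·[0.6889·4.6792 + 0.3111·0.0000] = 3.0410
Node 0 (S = 90): V_0 = 1/1.06·[0.6889·30.4200 + 0.3111·3.0410] = 20.6624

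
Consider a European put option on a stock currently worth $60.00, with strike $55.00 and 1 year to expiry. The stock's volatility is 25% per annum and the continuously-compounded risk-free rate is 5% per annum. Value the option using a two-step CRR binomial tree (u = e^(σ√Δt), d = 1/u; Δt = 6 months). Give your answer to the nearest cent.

CRR parameters: u = e^(σ√Δt) = e^(0.25·√0.5) = 1.1934, d = 1/u = 0.8380
Per-period rate: rΔt = 0.05·0.5 = 0.025, so R = e^0.025 = 1.0253
Risk-neutral probability p = (e^0.025 − 0.8380)/(1.1934 − 0.8380) = 0.1873/0.3554 = 0.5272
Terminal stock prices: S_uu = 85.45, S_ud = 60, S_dd = 42.13
Terminal payoffs (K − S): max(-30.45, 0) = 0, max(-5, 0) = 0, max(12.87, 0) = 12.87
Node u (S = 71.6): V_u = e^(−0.025)·[0.5272·0.0000 + 0.4728·0.0000] = 0.0000
Node d (S = 50.28): V_d = e^(−0.025)·[0.5272·0.0000 + 0.4728·12.8687] = 5.9347
Node 0 (S = 60): V_0 = e^(−0.025)·[0.5272·0.0000 + 0.4728·5.9347] = 2.7369

$2.74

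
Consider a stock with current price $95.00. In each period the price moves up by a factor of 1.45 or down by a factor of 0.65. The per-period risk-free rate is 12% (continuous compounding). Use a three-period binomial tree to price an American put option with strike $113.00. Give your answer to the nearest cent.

Risk-neutral probability p = (e^0.12 − 0.65)/(1.45 − 0.65) = 0.4775/0.8000 = 0.5969
Terminal stock prices: S_uuu = 289.6, S_uud = 129.8, S_udd = 58.2, S_ddd = 26.09
Terminal payoffs (K − S): max(-176.6, 0) = 0, max(-16.83, 0) = 0, max(54.8, 0) = 54.8, max(86.91, 0) = 86.91
Node uu (S = 199.7): continuation = e^(−0.12)·[0.5969·0.0000 + 0.4031·0.0000] = 0.0000; exercise value = 0.0000 ≤ continuation, so V_uu = 0.0000
Node ud (S = 89.54): continuation = e^(−0.12)·[0.5969·0.0000 + 0.4031·54.8006] = 19.5936; exercise value = 23.4625 > continuation, so V_ud = 23.4625 (exercise)
Node dd (S = 40.14): continuation = e^(−0.12)·[0.5969·54.8006 + 0.4031·86.9106] = 60.0845; exercise value = 72.8625 > continuation, so V_dd = 72.8625 (exercise)
Node u (S = 137.8): continuation = e^(−0.12)·[0.5969·0.0000 + 0.4031·23.4625] = 8.3889; exercise value = 0.0000 ≤ continuation, so V_u = 8.3889
Node d (S = 61.75): continuation = e^(−0.12)·[0.5969·23.4625 + 0.4031·72.8625] = 38.4720; exercise value = 51.2500 > continuation, so V_d = 51.2500 (exercise)
Node 0 (S = 95): continuation = e^(−0.12)·[0.5969·8.3889 + 0.4031·51.2500] = 22.7650; exercise value = 18.0000 ≤ continuation, so V_0 = 22.7650

$22.76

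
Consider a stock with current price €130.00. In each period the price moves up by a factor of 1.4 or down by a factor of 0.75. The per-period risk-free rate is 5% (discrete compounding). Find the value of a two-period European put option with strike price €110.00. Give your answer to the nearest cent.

€9.70

Risk-neutral probability p = (1 + 0.05 − 0.75)/(1.4 − 0.75) = 0.3000/0.6500 = 0.4615
Terminal stock prices: S_uu = 254.8, S_ud = 136.5, S_dd = 73.12
Terminal payoffs (K − S): max(-144.8, 0) = 0, max(-26.5, 0) = 0, max(36.88, 0) = 36.88
Node u (S = 182): V_u = 1/1.05·[0.4615·0.0000 + 0.5385·0.0000] = 0.0000
Node d (S = 97.5): V_d = 1/1.05·[0.4615·0.0000 + 0.5385·36.8750] = 18.9103
Node 0 (S = 130): V_0 = 1/1.05·[0.4615·0.0000 + 0.5385·18.9103] = 9.6976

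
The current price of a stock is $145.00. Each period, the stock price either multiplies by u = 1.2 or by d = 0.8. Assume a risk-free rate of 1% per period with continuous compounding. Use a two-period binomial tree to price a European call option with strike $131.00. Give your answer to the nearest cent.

$25.04

Risk-neutral probability p = (e^0.01 − 0.8)/(1.2 − 0.8) = 0.2101/0.4000 = 0.5251
Terminal stock prices: S_uu = 208.8, S_ud = 139.2, S_dd = 92.8
Terminal payoffs (S − K): max(77.8, 0) = 77.8, max(8.2, 0) = 8.2, max(-38.2, 0) = 0
Node u (S = 174): V_u = e^(−0.01)·[0.5251·77.8000 + 0.4749·8.2000] = 44.3035
Node d (S = 116): V_d = e^(−0.01)·[0.5251·8.2000 + 0.4749·0.0000] = 4.2632
Node 0 (S = 145): V_0 = e^(−0.01)·[0.5251·44.3035 + 0.4749·4.2632] = 25.0377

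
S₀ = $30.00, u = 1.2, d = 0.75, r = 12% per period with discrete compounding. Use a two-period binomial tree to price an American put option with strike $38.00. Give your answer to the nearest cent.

Risk-neutral probability p = (1 + 0.12 − 0.75)/(1.2 − 0.75) = 0.3700/0.4500 = 0.8222
Terminal stock prices: S_uu = 43.2, S_ud = 27, S_dd = 16.88
Terminal payoffs (K − S): max(-5.2, 0) = 0, max(11, 0) = 11, max(21.12, 0) = 21.12
Node u (S = 36): continuation = 1/1.12·[0.8222·0.0000 + 0.1778·11.0000] = 1.7460; exercise value = 2.0000 > continuation, so V_u = 2.0000 (exercise)
Node d (S = 22.5): continuation = 1/1.12·[0.8222·11.0000 + 0.1778·21.1250] = 11.4286; exercise value = 15.5000 > continuation, so V_d = 15.5000 (exercise)
Node 0 (S = 30): continuation = 1/1.12·[0.8222·2.0000 + 0.1778·15.5000] = 3.9286; exercise value = 8.0000 > continuation, so V_0 = 8.0000 (exercise)

$8.00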